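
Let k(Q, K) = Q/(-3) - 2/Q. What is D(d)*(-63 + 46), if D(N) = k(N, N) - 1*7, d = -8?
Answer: 833/12 ≈ 69.417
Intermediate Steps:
k(Q, K) = -2/Q - Q/3 (k(Q, K) = Q*(-⅓) - 2/Q = -Q/3 - 2/Q = -2/Q - Q/3)
D(N) = -7 - 2/N - N/3 (D(N) = (-2/N - N/3) - 1*7 = (-2/N - N/3) - 7 = -7 - 2/N - N/3)
D(d)*(-63 + 46) = (-7 - 2/(-8) - ⅓*(-8))*(-63 + 46) = (-7 - 2*(-⅛) + 8/3)*(-17) = (-7 + ¼ + 8/3)*(-17) = -49/12*(-17) = 833/12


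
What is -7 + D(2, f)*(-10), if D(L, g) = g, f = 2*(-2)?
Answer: 33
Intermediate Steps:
f = -4
-7 + D(2, f)*(-10) = -7 - 4*(-10) = -7 + 40 = 33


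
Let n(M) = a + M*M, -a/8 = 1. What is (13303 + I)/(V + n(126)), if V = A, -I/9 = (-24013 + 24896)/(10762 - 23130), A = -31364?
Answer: -164539451/191654528 ≈ -0.85852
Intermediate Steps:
a = -8 (a = -8*1 = -8)
n(M) = -8 + M² (n(M) = -8 + M*M = -8 + M²)
I = 7947/12368 (I = -9*(-24013 + 24896)/(10762 - 23130) = -7947/(-12368) = -7947*(-1)/12368 = -9*(-883/12368) = 7947/12368 ≈ 0.64255)
V = -31364
(13303 + I)/(V + n(126)) = (13303 + 7947/12368)/(-31364 + (-8 + 126²)) = 164539451/(12368*(-31364 + (-8 + 15876))) = 164539451/(12368*(-31364 + 15868)) = (164539451/12368)/(-15496) = (164539451/12368)*(-1/15496) = -164539451/191654528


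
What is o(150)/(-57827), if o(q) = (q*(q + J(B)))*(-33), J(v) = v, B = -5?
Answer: 65250/5257 ≈ 12.412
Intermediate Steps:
o(q) = -33*q*(-5 + q) (o(q) = (q*(q - 5))*(-33) = (q*(-5 + q))*(-33) = -33*q*(-5 + q))
o(150)/(-57827) = (33*150*(5 - 1*150))/(-57827) = (33*150*(5 - 150))*(-1/57827) = (33*150*(-145))*(-1/57827) = -717750*(-1/57827) = 65250/5257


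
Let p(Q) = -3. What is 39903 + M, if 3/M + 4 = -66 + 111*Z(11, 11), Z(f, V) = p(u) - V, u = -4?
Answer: 64802469/1624 ≈ 39903.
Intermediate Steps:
Z(f, V) = -3 - V
M = -3/1624 (M = 3/(-4 + (-66 + 111*(-3 - 1*11))) = 3/(-4 + (-66 + 111*(-3 - 11))) = 3/(-4 + (-66 + 111*(-14))) = 3/(-4 + (-66 - 1554)) = 3/(-4 - 1620) = 3/(-1624) = 3*(-1/1624) = -3/1624 ≈ -0.0018473)
39903 + M = 39903 - 3/1624 = 64802469/1624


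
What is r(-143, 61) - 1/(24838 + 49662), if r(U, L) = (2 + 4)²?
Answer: 2681999/74500 ≈ 36.000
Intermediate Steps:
r(U, L) = 36 (r(U, L) = 6² = 36)
r(-143, 61) - 1/(24838 + 49662) = 36 - 1/(24838 + 49662) = 36 - 1/74500 = 2681999/74500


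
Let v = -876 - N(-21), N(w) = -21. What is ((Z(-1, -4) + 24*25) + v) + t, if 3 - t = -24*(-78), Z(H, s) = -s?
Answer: -2120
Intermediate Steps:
v = -855 (v = -876 - 1*(-21) = -876 + 21 = -855)
t = -1869 (t = 3 - (-24)*(-78) = 3 - 1*1872 = 3 - 1872 = -1869)
((Z(-1, -4) + 24*25) + v) + t = ((-1*(-4) + 24*25) - 855) - 1869 = ((4 + 600) - 855) - 1869 = (604 - 855) - 1869 = -251 - 1869 = -2120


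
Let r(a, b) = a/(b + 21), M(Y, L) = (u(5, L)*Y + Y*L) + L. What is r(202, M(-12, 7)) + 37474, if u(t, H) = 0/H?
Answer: 1049171/28 ≈ 37470.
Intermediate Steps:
u(t, H) = 0
M(Y, L) = L + L*Y (M(Y, L) = (0*Y + Y*L) + L = (0 + L*Y) + L = L*Y + L = L + L*Y)
r(a, b) = a/(21 + b)
r(202, M(-12, 7)) + 37474 = 202/(21 + 7*(1 - 12)) + 37474 = 202/(21 + 7*(-11)) + 37474 = 202/(21 - 77) + 37474 = 202/(-56) + 37474 = 202*(-1/56) + 37474 = -101/28 + 37474 = 1049171/28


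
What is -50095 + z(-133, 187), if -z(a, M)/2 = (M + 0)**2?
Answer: -120033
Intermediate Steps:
z(a, M) = -2*M**2 (z(a, M) = -2*(M + 0)**2 = -2*M**2)
-50095 + z(-133, 187) = -50095 - 2*187**2 = -50095 - 2*34969 = -50095 - 69938 = -120033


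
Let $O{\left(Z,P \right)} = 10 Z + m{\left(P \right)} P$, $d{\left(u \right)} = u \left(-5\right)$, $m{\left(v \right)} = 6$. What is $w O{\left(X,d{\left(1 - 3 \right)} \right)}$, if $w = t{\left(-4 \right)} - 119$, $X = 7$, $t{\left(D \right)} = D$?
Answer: $-15990$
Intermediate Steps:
$d{\left(u \right)} = - 5 u$
$O{\left(Z,P \right)} = 6 P + 10 Z$ ($O{\left(Z,P \right)} = 10 Z + 6 P = 6 P + 10 Z$)
$w = -123$ ($w = -4 - 119 = -123$)
$w O{\left(X,d{\left(1 - 3 \right)} \right)} = - 123 \left(6 \left(- 5 \left(1 - 3\right)\right) + 10 \cdot 7\right) = - 123 \left(6 \left(\left(-5\right) \left(-2\right)\right) + 70\right) = - 123 \left(6 \cdot 10 + 70\right) = - 123 \left(60 + 70\right) = \left(-123\right) 130 = -15990$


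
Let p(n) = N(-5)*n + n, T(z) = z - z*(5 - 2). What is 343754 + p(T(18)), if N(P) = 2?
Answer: 343646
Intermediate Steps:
T(z) = -2*z (T(z) = z - z*3 = z - 3*z = -2*z)
p(n) = 3*n (p(n) = 2*n + n = 3*n)
343754 + p(T(18)) = 343754 + 3*(-2*18) = 343754 + 3*(-36) = 343754 - 108 = 343646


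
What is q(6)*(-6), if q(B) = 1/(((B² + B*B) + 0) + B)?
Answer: -1/13 ≈ -0.076923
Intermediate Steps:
q(B) = 1/(B + 2*B²) (q(B) = 1/(((B² + B²) + 0) + B) = 1/((2*B² + 0) + B) = 1/(2*B² + B) = 1/(B + 2*B²))
q(6)*(-6) = (1/(6*(1 + 2*6)))*(-6) = (1/(6*(1 + 12)))*(-6) = ((⅙)/13)*(-6) = ((⅙)*(1/13))*(-6) = (1/78)*(-6) = -1/13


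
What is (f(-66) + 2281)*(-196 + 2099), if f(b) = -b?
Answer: 4466341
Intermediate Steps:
(f(-66) + 2281)*(-196 + 2099) = (-1*(-66) + 2281)*(-196 + 2099) = (66 + 2281)*1903 = 2347*1903 = 4466341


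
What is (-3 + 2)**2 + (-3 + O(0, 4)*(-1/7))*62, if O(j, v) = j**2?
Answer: -185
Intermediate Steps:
(-3 + 2)**2 + (-3 + O(0, 4)*(-1/7))*62 = (-3 + 2)**2 + (-3 + 0**2*(-1/7))*62 = (-1)**2 + (-3 + 0*(-1*1/7))*62 = 1 + (-3 + 0*(-1/7))*62 = 1 + (-3 + 0)*62 = 1 - 3*62 = 1 - 186 = -185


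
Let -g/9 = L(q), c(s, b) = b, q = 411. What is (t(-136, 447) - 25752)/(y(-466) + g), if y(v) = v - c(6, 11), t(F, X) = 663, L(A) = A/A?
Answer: 8363/162 ≈ 51.623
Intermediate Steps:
L(A) = 1
g = -9 (g = -9*1 = -9)
y(v) = -11 + v (y(v) = v - 1*11 = v - 11 = -11 + v)
(t(-136, 447) - 25752)/(y(-466) + g) = (663 - 25752)/((-11 - 466) - 9) = -25089/(-477 - 9) = -25089/(-486) = -25089*(-1/486) = 8363/162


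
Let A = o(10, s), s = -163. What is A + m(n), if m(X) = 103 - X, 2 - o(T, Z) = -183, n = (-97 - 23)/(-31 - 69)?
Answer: 1434/5 ≈ 286.80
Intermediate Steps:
n = 6/5 (n = -120/(-100) = -120*(-1/100) = 6/5 ≈ 1.2000)
o(T, Z) = 185 (o(T, Z) = 2 - 1*(-183) = 2 + 183 = 185)
A = 185
A + m(n) = 185 + (103 - 1*6/5) = 185 + (103 - 6/5) = 185 + 509/5 = 1434/5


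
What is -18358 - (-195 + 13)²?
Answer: -51482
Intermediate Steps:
-18358 - (-195 + 13)² = -18358 - 1*(-182)² = -18358 - 1*33124 = -18358 - 33124 = -51482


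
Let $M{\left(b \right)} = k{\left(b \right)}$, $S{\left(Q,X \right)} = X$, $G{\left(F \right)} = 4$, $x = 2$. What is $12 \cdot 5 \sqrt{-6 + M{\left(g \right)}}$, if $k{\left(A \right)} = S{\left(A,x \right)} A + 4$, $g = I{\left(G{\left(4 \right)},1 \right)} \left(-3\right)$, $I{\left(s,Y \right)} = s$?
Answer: $60 i \sqrt{26} \approx 305.94 i$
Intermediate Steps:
$g = -12$ ($g = 4 \left(-3\right) = -12$)
$k{\left(A \right)} = 4 + 2 A$ ($k{\left(A \right)} = 2 A + 4 = 4 + 2 A$)
$M{\left(b \right)} = 4 + 2 b$
$12 \cdot 5 \sqrt{-6 + M{\left(g \right)}} = 12 \cdot 5 \sqrt{-6 + \left(4 + 2 \left(-12\right)\right)} = 60 \sqrt{-6 + \left(4 - 24\right)} = 60 \sqrt{-6 - 20} = 60 \sqrt{-26} = 60 i \sqrt{26}$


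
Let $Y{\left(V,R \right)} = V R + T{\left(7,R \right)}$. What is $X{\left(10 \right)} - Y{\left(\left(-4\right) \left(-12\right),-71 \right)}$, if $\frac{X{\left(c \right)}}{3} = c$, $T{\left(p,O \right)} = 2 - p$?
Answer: $3443$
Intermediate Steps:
$Y{\left(V,R \right)} = -5 + R V$ ($Y{\left(V,R \right)} = V R + \left(2 - 7\right) = R V + \left(2 - 7\right) = R V - 5 = -5 + R V$)
$X{\left(c \right)} = 3 c$
$X{\left(10 \right)} - Y{\left(\left(-4\right) \left(-12\right),-71 \right)} = 3 \cdot 10 - \left(-5 - 71 \left(\left(-4\right) \left(-12\right)\right)\right) = 30 - \left(-5 - 3408\right) = 30 - -3413 = 30 + 3413 = 3443$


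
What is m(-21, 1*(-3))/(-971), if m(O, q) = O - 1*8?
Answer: 29/971 ≈ 0.029866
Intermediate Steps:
m(O, q) = -8 + O (m(O, q) = O - 8 = -8 + O)
m(-21, 1*(-3))/(-971) = (-8 - 21)/(-971) = -29*(-1/971) = 29/971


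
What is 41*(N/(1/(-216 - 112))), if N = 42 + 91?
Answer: -1788584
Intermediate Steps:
N = 133
41*(N/(1/(-216 - 112))) = 41*(133/(1/(-216 - 112))) = 41*(133/(1/(-328))) = 41*(133/(-1/328)) = 41*(133*(-328)) = 41*(-43624) = -1788584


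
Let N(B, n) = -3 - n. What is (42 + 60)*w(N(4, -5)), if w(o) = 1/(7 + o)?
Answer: 34/3 ≈ 11.333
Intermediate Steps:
(42 + 60)*w(N(4, -5)) = (42 + 60)/(7 + (-3 - 1*(-5))) = 102/(7 + (-3 + 5)) = 102/(7 + 2) = 102/9 = 102*(1/9) = 34/3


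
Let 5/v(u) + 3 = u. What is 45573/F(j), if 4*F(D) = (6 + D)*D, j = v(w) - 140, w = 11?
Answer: 1060608/108155 ≈ 9.8064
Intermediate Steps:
v(u) = 5/(-3 + u)
j = -1115/8 (j = 5/(-3 + 11) - 140 = 5/8 - 140 = -1115/8 ≈ -139.38)
F(D) = D*(6 + D)/4 (F(D) = ((6 + D)*D)/4 = (D*(6 + D))/4 = D*(6 + D)/4)
45573/F(j) = 45573/(((¼)*(-1115/8)*(6 - 1115/8))) = 45573/(((¼)*(-1115/8)*(-1067/8))) = 45573/(1189705/256) = 45573*(256/1189705) = 1060608/108155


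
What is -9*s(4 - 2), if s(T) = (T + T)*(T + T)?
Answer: -144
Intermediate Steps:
s(T) = 4*T² (s(T) = (2*T)*(2*T) = 4*T²)
-9*s(4 - 2) = -36*(4 - 2)² = -36*2² = -36*4 = -9*16 = -144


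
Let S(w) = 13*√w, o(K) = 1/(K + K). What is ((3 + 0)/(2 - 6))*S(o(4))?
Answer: -39*√2/16 ≈ -3.4471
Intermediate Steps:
o(K) = 1/(2*K)
((3 + 0)/(2 - 6))*S(o(4)) = ((3 + 0)/(2 - 6))*(13*√((½)/4)) = (3/(-4))*(13*√((½)*(¼))) = (3*(-¼))*(13*√(⅛)) = -39*√2/4/4 = -39*√2/16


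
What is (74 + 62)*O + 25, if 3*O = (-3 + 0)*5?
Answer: -655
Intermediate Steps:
O = -5 (O = ((-3 + 0)*5)/3 = (-3*5)/3 = (⅓)*(-15) = -5)
(74 + 62)*O + 25 = (74 + 62)*(-5) + 25 = 136*(-5) + 25 = -680 + 25 = -655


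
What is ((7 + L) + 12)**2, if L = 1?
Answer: 400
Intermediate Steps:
((7 + L) + 12)**2 = ((7 + 1) + 12)**2 = (8 + 12)**2 = 20**2 = 400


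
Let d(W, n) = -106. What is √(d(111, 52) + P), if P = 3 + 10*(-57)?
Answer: I*√673 ≈ 25.942*I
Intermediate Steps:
P = -567 (P = 3 - 570 = -567)
√(d(111, 52) + P) = √(-106 - 567) = √(-673) = I*√673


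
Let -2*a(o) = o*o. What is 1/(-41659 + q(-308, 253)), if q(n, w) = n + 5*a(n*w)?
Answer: -1/15180416407 ≈ -6.5874e-11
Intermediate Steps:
a(o) = -o**2/2 (a(o) = -o*o/2 = -o**2/2)
q(n, w) = n - 5*n**2*w**2/2 (q(n, w) = n + 5*(-n**2*w**2/2) = n - 5*n**2*w**2/2)
1/(-41659 + q(-308, 253)) = 1/(-41659 + (1/2)*(-308)*(2 - 5*(-308)*253**2)) = 1/(-41659 + (1/2)*(-308)*(2 - 5*(-308)*64009)) = 1/(-41659 + (1/2)*(-308)*(2 + 98573860)) = 1/(-41659 + (1/2)*(-308)*98573862) = 1/(-41659 - 15180374748) = 1/(-15180416407) = -1/15180416407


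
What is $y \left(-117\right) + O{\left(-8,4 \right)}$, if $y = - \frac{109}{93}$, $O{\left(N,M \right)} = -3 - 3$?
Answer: $\frac{4065}{31} \approx 131.13$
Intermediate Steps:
$O{\left(N,M \right)} = -6$
$y = - \frac{109}{93}$ ($y = \left(-109\right) \frac{1}{93} = - \frac{109}{93} \approx -1.172$)
$y \left(-117\right) + O{\left(-8,4 \right)} = \left(- \frac{109}{93}\right) \left(-117\right) - 6 = \frac{4251}{31} - 6 = \frac{4065}{31}$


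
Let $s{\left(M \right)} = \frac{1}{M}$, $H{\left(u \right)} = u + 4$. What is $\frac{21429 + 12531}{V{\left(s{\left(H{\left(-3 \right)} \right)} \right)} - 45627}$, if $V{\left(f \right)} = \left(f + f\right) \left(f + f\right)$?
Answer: $- \frac{33960}{45623} \approx -0.74436$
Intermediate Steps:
$H{\left(u \right)} = 4 + u$
$V{\left(f \right)} = 4 f^{2}$ ($V{\left(f \right)} = 2 f 2 f = 4 f^{2}$)
$\frac{21429 + 12531}{V{\left(s{\left(H{\left(-3 \right)} \right)} \right)} - 45627} = \frac{21429 + 12531}{4 \left(\frac{1}{4 - 3}\right)^{2} - 45627} = \frac{33960}{4 \left(1^{-1}\right)^{2} - 45627} = \frac{33960}{4 \cdot 1^{2} - 45627} = \frac{33960}{4 \cdot 1 - 45627} = \frac{33960}{4 - 45627} = \frac{33960}{-45623} = 33960 \left(- \frac{1}{45623}\right) = - \frac{33960}{45623}$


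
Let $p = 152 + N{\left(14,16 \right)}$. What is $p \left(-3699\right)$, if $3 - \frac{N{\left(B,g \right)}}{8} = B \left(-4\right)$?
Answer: $-2308176$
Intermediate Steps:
$N{\left(B,g \right)} = 24 + 32 B$ ($N{\left(B,g \right)} = 24 - 8 B \left(-4\right) = 24 - 8 \left(- 4 B\right) = 24 + 32 B$)
$p = 624$ ($p = 152 + \left(24 + 32 \cdot 14\right) = 152 + \left(24 + 448\right) = 152 + 472 = 624$)
$p \left(-3699\right) = 624 \left(-3699\right) = -2308176$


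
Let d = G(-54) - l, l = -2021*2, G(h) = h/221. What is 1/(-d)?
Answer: -221/893228 ≈ -0.00024742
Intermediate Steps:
G(h) = h/221 (G(h) = h*(1/221) = h/221)
l = -4042
d = 893228/221 (d = (1/221)*(-54) - 1*(-4042) = -54/221 + 4042 = 893228/221 ≈ 4041.8)
1/(-d) = 1/(-1*893228/221) = 1/(-893228/221) = -221/893228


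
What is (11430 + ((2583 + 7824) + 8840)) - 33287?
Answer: -2610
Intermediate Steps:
(11430 + ((2583 + 7824) + 8840)) - 33287 = (11430 + (10407 + 8840)) - 33287 = (11430 + 19247) - 33287 = 30677 - 33287 = -2610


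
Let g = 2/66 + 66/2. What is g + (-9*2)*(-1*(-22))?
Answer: -11978/33 ≈ -362.97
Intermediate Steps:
g = 1090/33 (g = 2*(1/66) + 66*(1/2) = 1/33 + 33 = 1090/33 ≈ 33.030)
g + (-9*2)*(-1*(-22)) = 1090/33 + (-9*2)*(-1*(-22)) = 1090/33 - 3*6*22 = 1090/33 - 18*22 = 1090/33 - 396 = -11978/33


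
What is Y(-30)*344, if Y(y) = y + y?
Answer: -20640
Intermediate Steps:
Y(y) = 2*y
Y(-30)*344 = (2*(-30))*344 = -60*344 = -20640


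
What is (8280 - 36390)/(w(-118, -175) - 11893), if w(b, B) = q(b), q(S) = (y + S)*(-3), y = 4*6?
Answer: 28110/11611 ≈ 2.4210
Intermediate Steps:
y = 24
q(S) = -72 - 3*S (q(S) = (24 + S)*(-3) = -72 - 3*S)
w(b, B) = -72 - 3*b
(8280 - 36390)/(w(-118, -175) - 11893) = (8280 - 36390)/((-72 - 3*(-118)) - 11893) = -28110/((-72 + 354) - 11893) = -28110/(282 - 11893) = -28110/(-11611) = -28110*(-1/11611) = 28110/11611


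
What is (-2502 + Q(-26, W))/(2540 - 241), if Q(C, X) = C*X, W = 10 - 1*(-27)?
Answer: -3464/2299 ≈ -1.5067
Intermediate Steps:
W = 37 (W = 10 + 27 = 37)
(-2502 + Q(-26, W))/(2540 - 241) = (-2502 - 26*37)/(2540 - 241) = (-2502 - 962)/2299 = -3464*1/2299 = -3464/2299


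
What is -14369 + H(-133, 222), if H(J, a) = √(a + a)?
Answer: -14369 + 2*√111 ≈ -14348.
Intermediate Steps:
H(J, a) = √2*√a (H(J, a) = √(2*a) = √2*√a)
-14369 + H(-133, 222) = -14369 + √2*√222 = -14369 + 2*√111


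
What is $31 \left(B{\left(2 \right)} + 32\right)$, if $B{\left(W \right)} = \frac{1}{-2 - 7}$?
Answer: $\frac{8897}{9} \approx 988.56$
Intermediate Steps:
$B{\left(W \right)} = - \frac{1}{9}$ ($B{\left(W \right)} = \frac{1}{-9} = - \frac{1}{9}$)
$31 \left(B{\left(2 \right)} + 32\right) = 31 \left(- \frac{1}{9} + 32\right) = 31 \cdot \frac{287}{9} = \frac{8897}{9}$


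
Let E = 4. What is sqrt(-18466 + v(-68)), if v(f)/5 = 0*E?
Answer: I*sqrt(18466) ≈ 135.89*I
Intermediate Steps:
v(f) = 0 (v(f) = 5*(0*4) = 5*0 = 0)
sqrt(-18466 + v(-68)) = sqrt(-18466 + 0) = sqrt(-18466) = I*sqrt(18466)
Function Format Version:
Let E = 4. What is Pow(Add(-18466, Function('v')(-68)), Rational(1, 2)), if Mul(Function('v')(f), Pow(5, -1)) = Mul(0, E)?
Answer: Mul(I, Pow(18466, Rational(1, 2))) ≈ Mul(135.89, I)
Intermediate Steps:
Function('v')(f) = 0 (Function('v')(f) = Mul(5, Mul(0, 4)) = Mul(5, 0) = 0)
Pow(Add(-18466, Function('v')(-68)), Rational(1, 2)) = Pow(Add(-18466, 0), Rational(1, 2)) = Pow(-18466, Rational(1, 2)) = Mul(I, Pow(18466, Rational(1, 2)))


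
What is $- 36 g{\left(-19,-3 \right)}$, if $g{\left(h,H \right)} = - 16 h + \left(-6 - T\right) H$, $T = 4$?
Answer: $-12024$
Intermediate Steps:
$g{\left(h,H \right)} = - 16 h - 10 H$ ($g{\left(h,H \right)} = - 16 h + \left(-6 - 4\right) H = - 16 h - 10 H$)
$- 36 g{\left(-19,-3 \right)} = - 36 \left(\left(-16\right) \left(-19\right) - -30\right) = - 36 \left(304 + 30\right) = \left(-36\right) 334 = -12024$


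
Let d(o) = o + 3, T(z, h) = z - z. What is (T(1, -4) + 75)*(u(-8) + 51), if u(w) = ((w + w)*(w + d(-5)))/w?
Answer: 2325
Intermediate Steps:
T(z, h) = 0
d(o) = 3 + o
u(w) = -4 + 2*w (u(w) = ((w + w)*(w + (3 - 5)))/w = ((2*w)*(w - 2))/w = ((2*w)*(-2 + w))/w = (2*w*(-2 + w))/w = -4 + 2*w)
(T(1, -4) + 75)*(u(-8) + 51) = (0 + 75)*((-4 + 2*(-8)) + 51) = 75*((-4 - 16) + 51) = 75*(-20 + 51) = 75*31 = 2325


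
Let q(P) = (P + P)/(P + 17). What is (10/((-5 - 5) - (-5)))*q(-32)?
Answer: -128/15 ≈ -8.5333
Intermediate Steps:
q(P) = 2*P/(17 + P) (q(P) = (2*P)/(17 + P) = 2*P/(17 + P))
(10/((-5 - 5) - (-5)))*q(-32) = (10/((-5 - 5) - (-5)))*(2*(-32)/(17 - 32)) = (10/(-10 - 1*(-5)))*(2*(-32)/(-15)) = (10/(-10 + 5))*(2*(-32)*(-1/15)) = (10/(-5))*(64/15) = (10*(-⅕))*(64/15) = -2*64/15 = -128/15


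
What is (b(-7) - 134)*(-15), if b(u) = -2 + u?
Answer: 2145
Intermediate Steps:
(b(-7) - 134)*(-15) = ((-2 - 7) - 134)*(-15) = (-9 - 134)*(-15) = -143*(-15) = 2145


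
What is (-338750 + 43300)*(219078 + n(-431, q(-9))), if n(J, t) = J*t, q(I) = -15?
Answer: -66636679350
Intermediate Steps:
(-338750 + 43300)*(219078 + n(-431, q(-9))) = (-338750 + 43300)*(219078 - 431*(-15)) = -295450*(219078 + 6465) = -295450*225543 = -66636679350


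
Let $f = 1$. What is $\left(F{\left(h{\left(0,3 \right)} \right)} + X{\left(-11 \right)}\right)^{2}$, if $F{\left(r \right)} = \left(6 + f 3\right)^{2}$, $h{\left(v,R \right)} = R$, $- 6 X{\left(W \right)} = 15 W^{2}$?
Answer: $\frac{196249}{4} \approx 49062.0$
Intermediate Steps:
$X{\left(W \right)} = - \frac{5 W^{2}}{2}$ ($X{\left(W \right)} = - \frac{15 W^{2}}{6} = - \frac{5 W^{2}}{2}$)
$F{\left(r \right)} = 81$ ($F{\left(r \right)} = \left(6 + 1 \cdot 3\right)^{2} = \left(6 + 3\right)^{2} = 9^{2} = 81$)
$\left(F{\left(h{\left(0,3 \right)} \right)} + X{\left(-11 \right)}\right)^{2} = \left(81 - \frac{5 \left(-11\right)^{2}}{2}\right)^{2} = \left(81 - \frac{605}{2}\right)^{2} = \left(- \frac{443}{2}\right)^{2} = \frac{196249}{4}$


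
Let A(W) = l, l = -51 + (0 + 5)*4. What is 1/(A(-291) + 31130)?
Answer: 1/31099 ≈ 3.2155e-5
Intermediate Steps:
l = -31 (l = -51 + 5*4 = -51 + 20 = -31)
A(W) = -31
1/(A(-291) + 31130) = 1/(-31 + 31130) = 1/31099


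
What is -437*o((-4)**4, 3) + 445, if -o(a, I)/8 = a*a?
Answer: 229114301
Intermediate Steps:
o(a, I) = -8*a**2 (o(a, I) = -8*a*a = -8*a**2)
-437*o((-4)**4, 3) + 445 = -(-3496)*((-4)**4)**2 + 445 = -(-3496)*256**2 + 445 = -(-3496)*65536 + 445 = -437*(-524288) + 445 = 229113856 + 445 = 229114301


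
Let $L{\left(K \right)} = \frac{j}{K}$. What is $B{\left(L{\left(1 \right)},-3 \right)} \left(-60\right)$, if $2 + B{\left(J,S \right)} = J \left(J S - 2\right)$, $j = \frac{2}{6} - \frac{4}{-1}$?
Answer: $4020$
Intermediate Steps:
$j = \frac{13}{3}$ ($j = 2 \cdot \frac{1}{6} - -4 = \frac{1}{3} + 4 = \frac{13}{3} \approx 4.3333$)
$L{\left(K \right)} = \frac{13}{3 K}$
$B{\left(J,S \right)} = -2 + J \left(-2 + J S\right)$ ($B{\left(J,S \right)} = -2 + J \left(J S - 2\right) = -2 + J \left(-2 + J S\right)$)
$B{\left(L{\left(1 \right)},-3 \right)} \left(-60\right) = \left(-2 - 2 \frac{13}{3 \cdot 1} - 3 \left(\frac{13}{3 \cdot 1}\right)^{2}\right) \left(-60\right) = \left(-2 - 2 \cdot \frac{13}{3} \cdot 1 - 3 \left(\frac{13}{3} \cdot 1\right)^{2}\right) \left(-60\right) = \left(-2 - \frac{26}{3} - 3 \left(\frac{13}{3}\right)^{2}\right) \left(-60\right) = \left(-2 - \frac{26}{3} - \frac{169}{3}\right) \left(-60\right) = \left(-67\right) \left(-60\right) = 4020$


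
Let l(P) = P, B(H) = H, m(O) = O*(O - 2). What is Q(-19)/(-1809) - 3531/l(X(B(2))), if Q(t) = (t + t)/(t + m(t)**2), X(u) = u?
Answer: -26757568429/15155802 ≈ -1765.5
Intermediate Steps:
m(O) = O*(-2 + O)
Q(t) = 2*t/(t + t**2*(-2 + t)**2) (Q(t) = (t + t)/(t + (t*(-2 + t))**2) = (2*t)/(t + t**2*(-2 + t)**2) = 2*t/(t + t**2*(-2 + t)**2))
Q(-19)/(-1809) - 3531/l(X(B(2))) = (2/(1 - 19*(-2 - 19)**2))/(-1809) - 3531/2 = (2/(1 - 19*(-21)**2))*(-1/1809) - 3531*1/2 = (2/(1 - 19*441))*(-1/1809) - 3531/2 = (2/(1 - 8379))*(-1/1809) - 3531/2 = (2/(-8378))*(-1/1809) - 3531/2 = (2*(-1/8378))*(-1/1809) - 3531/2 = -1/4189*(-1/1809) - 3531/2 = 1/7577901 - 3531/2 = -26757568429/15155802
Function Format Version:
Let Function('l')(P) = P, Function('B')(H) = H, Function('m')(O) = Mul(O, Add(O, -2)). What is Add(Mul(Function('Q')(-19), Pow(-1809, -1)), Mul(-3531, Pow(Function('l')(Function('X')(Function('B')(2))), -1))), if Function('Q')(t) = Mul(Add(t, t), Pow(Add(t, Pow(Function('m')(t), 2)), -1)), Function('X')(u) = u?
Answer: Rational(-26757568429, 15155802) ≈ -1765.5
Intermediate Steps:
Function('m')(O) = Mul(O, Add(-2, O))
Function('Q')(t) = Mul(2, t, Pow(Add(t, Mul(Pow(t, 2), Pow(Add(-2, t), 2))), -1)) (Function('Q')(t) = Mul(Add(t, t), Pow(Add(t, Pow(Mul(t, Add(-2, t)), 2)), -1)) = Mul(Mul(2, t), Pow(Add(t, Mul(Pow(t, 2), Pow(Add(-2, t), 2))), -1)) = Mul(2, t, Pow(Add(t, Mul(Pow(t, 2), Pow(Add(-2, t), 2))), -1)))
Add(Mul(Function('Q')(-19), Pow(-1809, -1)), Mul(-3531, Pow(Function('l')(Function('X')(Function('B')(2))), -1))) = Add(Mul(Mul(2, Pow(Add(1, Mul(-19, Pow(Add(-2, -19), 2))), -1)), Pow(-1809, -1)), Mul(-3531, Pow(2, -1))) = Add(Mul(Mul(2, Pow(Add(1, Mul(-19, Pow(-21, 2))), -1)), Rational(-1, 1809)), Mul(-3531, Rational(1, 2))) = Add(Mul(Mul(2, Pow(Add(1, Mul(-19, 441)), -1)), Rational(-1, 1809)), Rational(-3531, 2)) = Add(Mul(Mul(2, Pow(Add(1, -8379), -1)), Rational(-1, 1809)), Rational(-3531, 2)) = Add(Mul(Mul(2, Pow(-8378, -1)), Rational(-1, 1809)), Rational(-3531, 2)) = Add(Mul(Mul(2, Rational(-1, 8378)), Rational(-1, 1809)), Rational(-3531, 2)) = Add(Mul(Rational(-1, 4189), Rational(-1, 1809)), Rational(-3531, 2)) = Add(Rational(1, 7577901), Rational(-3531, 2)) = Rational(-26757568429, 15155802)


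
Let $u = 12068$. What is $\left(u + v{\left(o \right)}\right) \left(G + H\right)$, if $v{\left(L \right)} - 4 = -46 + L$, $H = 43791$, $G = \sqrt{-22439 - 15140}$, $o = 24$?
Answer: $527681550 + 12050 i \sqrt{37579} \approx 5.2768 \cdot 10^{8} + 2.3359 \cdot 10^{6} i$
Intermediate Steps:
$G = i \sqrt{37579}$ ($G = \sqrt{-37579} = i \sqrt{37579} \approx 193.85 i$)
$v{\left(L \right)} = -42 + L$ ($v{\left(L \right)} = 4 + \left(-46 + L\right) = -42 + L$)
$\left(u + v{\left(o \right)}\right) \left(G + H\right) = \left(12068 + \left(-42 + 24\right)\right) \left(i \sqrt{37579} + 43791\right) = \left(12068 - 18\right) \left(43791 + i \sqrt{37579}\right) = 12050 \left(43791 + i \sqrt{37579}\right) = 527681550 + 12050 i \sqrt{37579}$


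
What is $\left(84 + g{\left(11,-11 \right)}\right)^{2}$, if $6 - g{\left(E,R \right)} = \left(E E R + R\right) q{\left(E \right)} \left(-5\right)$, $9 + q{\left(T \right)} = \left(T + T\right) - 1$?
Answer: $6468984900$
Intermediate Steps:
$q{\left(T \right)} = -10 + 2 T$ ($q{\left(T \right)} = -9 + \left(\left(T + T\right) - 1\right) = -9 + \left(2 T - 1\right) = -9 + \left(-1 + 2 T\right) = -10 + 2 T$)
$g{\left(E,R \right)} = 6 + 5 \left(-10 + 2 E\right) \left(R + R E^{2}\right)$ ($g{\left(E,R \right)} = 6 - \left(E E R + R\right) \left(-10 + 2 E\right) \left(-5\right) = 6 - \left(E^{2} R + R\right) \left(-10 + 2 E\right) \left(-5\right) = 6 - \left(R E^{2} + R\right) \left(-10 + 2 E\right) \left(-5\right) = 6 - \left(R + R E^{2}\right) \left(-10 + 2 E\right) \left(-5\right) = 6 - \left(-10 + 2 E\right) \left(R + R E^{2}\right) \left(-5\right) = 6 - - 5 \left(-10 + 2 E\right) \left(R + R E^{2}\right) = 6 + 5 \left(-10 + 2 E\right) \left(R + R E^{2}\right)$)
$\left(84 + g{\left(11,-11 \right)}\right)^{2} = \left(84 + \left(6 + 10 \left(-11\right) \left(-5 + 11\right) + 10 \left(-11\right) 11^{2} \left(-5 + 11\right)\right)\right)^{2} = \left(84 + \left(6 + 10 \left(-11\right) 6 + 10 \left(-11\right) 121 \cdot 6\right)\right)^{2} = \left(84 - 80514\right)^{2} = \left(-80430\right)^{2} = 6468984900$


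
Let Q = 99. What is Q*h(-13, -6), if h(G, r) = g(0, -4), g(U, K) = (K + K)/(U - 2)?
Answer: 396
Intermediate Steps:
g(U, K) = 2*K/(-2 + U) (g(U, K) = (2*K)/(-2 + U) = 2*K/(-2 + U))
h(G, r) = 4 (h(G, r) = 2*(-4)/(-2 + 0) = 2*(-4)/(-2) = 2*(-4)*(-½) = 4)
Q*h(-13, -6) = 99*4 = 396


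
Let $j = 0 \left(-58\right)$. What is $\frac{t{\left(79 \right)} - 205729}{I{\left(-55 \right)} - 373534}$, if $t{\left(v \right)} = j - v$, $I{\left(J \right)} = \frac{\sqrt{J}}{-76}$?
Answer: $\frac{444037424886272}{805911701525111} - \frac{15641408 i \sqrt{55}}{805911701525111} \approx 0.55097 - 1.4394 \cdot 10^{-7} i$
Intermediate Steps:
$I{\left(J \right)} = - \frac{\sqrt{J}}{76}$
$j = 0$
$t{\left(v \right)} = - v$ ($t{\left(v \right)} = 0 - v = - v$)
$\frac{t{\left(79 \right)} - 205729}{I{\left(-55 \right)} - 373534} = \frac{\left(-1\right) 79 - 205729}{- \frac{\sqrt{-55}}{76} - 373534} = \frac{-79 - 205729}{- \frac{i \sqrt{55}}{76} - 373534} = - \frac{205808}{- \frac{i \sqrt{55}}{76} - 373534} = - \frac{205808}{-373534 - \frac{i \sqrt{55}}{76}}$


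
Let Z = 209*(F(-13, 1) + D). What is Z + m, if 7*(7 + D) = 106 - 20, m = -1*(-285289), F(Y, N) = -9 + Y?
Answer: 1972570/7 ≈ 2.8180e+5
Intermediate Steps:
m = 285289
D = 37/7 (D = -7 + (106 - 20)/7 = -7 + (⅐)*86 = -7 + 86/7 = 37/7 ≈ 5.2857)
Z = -24453/7 (Z = 209*((-9 - 13) + 37/7) = 209*(-22 + 37/7) = 209*(-117/7) = -24453/7 ≈ -3493.3)
Z + m = -24453/7 + 285289 = 1972570/7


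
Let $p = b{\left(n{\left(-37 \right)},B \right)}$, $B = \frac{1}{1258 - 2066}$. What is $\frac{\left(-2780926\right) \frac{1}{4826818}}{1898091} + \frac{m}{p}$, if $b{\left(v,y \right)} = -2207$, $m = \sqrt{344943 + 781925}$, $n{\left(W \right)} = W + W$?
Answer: $- \frac{47947}{157961031111} - \frac{2 \sqrt{281717}}{2207} \approx -0.48099$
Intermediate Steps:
$n{\left(W \right)} = 2 W$
$m = 2 \sqrt{281717}$ ($m = \sqrt{1126868} = 2 \sqrt{281717} \approx 1061.5$)
$B = - \frac{1}{808}$ ($B = \frac{1}{-808} = - \frac{1}{808} \approx -0.0012376$)
$p = -2207$
$\frac{\left(-2780926\right) \frac{1}{4826818}}{1898091} + \frac{m}{p} = \frac{\left(-2780926\right) \frac{1}{4826818}}{1898091} + \frac{2 \sqrt{281717}}{-2207} = \left(-2780926\right) \frac{1}{4826818} \cdot \frac{1}{1898091} + 2 \sqrt{281717} \left(- \frac{1}{2207}\right) = \left(- \frac{47947}{83221}\right) \frac{1}{1898091} - \frac{2 \sqrt{281717}}{2207} = - \frac{47947}{157961031111} - \frac{2 \sqrt{281717}}{2207}$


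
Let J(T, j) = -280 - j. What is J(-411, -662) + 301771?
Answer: 302153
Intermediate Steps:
J(-411, -662) + 301771 = (-280 - 1*(-662)) + 301771 = (-280 + 662) + 301771 = 382 + 301771 = 302153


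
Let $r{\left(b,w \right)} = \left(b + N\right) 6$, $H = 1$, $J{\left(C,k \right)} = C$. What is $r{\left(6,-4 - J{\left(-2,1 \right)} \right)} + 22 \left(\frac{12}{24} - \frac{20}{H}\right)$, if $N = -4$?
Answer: $-417$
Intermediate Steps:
$r{\left(b,w \right)} = -24 + 6 b$ ($r{\left(b,w \right)} = \left(b - 4\right) 6 = \left(-4 + b\right) 6 = -24 + 6 b$)
$r{\left(6,-4 - J{\left(-2,1 \right)} \right)} + 22 \left(\frac{12}{24} - \frac{20}{H}\right) = \left(-24 + 6 \cdot 6\right) + 22 \left(\frac{12}{24} - \frac{20}{1}\right) = \left(-24 + 36\right) + 22 \left(12 \cdot \frac{1}{24} - 20\right) = 12 + 22 \left(\frac{1}{2} - 20\right) = 12 + 22 \left(- \frac{39}{2}\right) = 12 - 429 = -417$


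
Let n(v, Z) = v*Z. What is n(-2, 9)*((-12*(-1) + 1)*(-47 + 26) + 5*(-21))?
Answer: 6804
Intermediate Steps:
n(v, Z) = Z*v
n(-2, 9)*((-12*(-1) + 1)*(-47 + 26) + 5*(-21)) = (9*(-2))*((-12*(-1) + 1)*(-47 + 26) + 5*(-21)) = -18*((12 + 1)*(-21) - 105) = -18*(13*(-21) - 105) = -18*(-273 - 105) = -18*(-378) = 6804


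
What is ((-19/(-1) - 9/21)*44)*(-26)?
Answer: -148720/7 ≈ -21246.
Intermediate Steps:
((-19/(-1) - 9/21)*44)*(-26) = ((-19*(-1) - 9*1/21)*44)*(-26) = ((19 - 3/7)*44)*(-26) = ((130/7)*44)*(-26) = (5720/7)*(-26) = -148720/7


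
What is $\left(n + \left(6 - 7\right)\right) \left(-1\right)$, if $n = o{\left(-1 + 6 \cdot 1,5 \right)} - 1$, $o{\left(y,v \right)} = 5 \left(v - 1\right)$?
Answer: $-18$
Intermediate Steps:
$o{\left(y,v \right)} = -5 + 5 v$ ($o{\left(y,v \right)} = 5 \left(-1 + v\right) = -5 + 5 v$)
$n = 19$ ($n = \left(-5 + 5 \cdot 5\right) - 1 = \left(-5 + 25\right) - 1 = 20 - 1 = 19$)
$\left(n + \left(6 - 7\right)\right) \left(-1\right) = \left(19 + \left(6 - 7\right)\right) \left(-1\right) = \left(19 - 1\right) \left(-1\right) = 18 \left(-1\right) = -18$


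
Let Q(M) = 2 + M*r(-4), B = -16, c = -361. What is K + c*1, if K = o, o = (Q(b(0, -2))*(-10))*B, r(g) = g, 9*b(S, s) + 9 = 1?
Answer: 4751/9 ≈ 527.89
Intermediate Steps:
b(S, s) = -8/9 (b(S, s) = -1 + (⅑)*1 = -1 + ⅑ = -8/9)
Q(M) = 2 - 4*M (Q(M) = 2 + M*(-4) = 2 - 4*M)
o = 8000/9 (o = ((2 - 4*(-8/9))*(-10))*(-16) = ((2 + 32/9)*(-10))*(-16) = ((50/9)*(-10))*(-16) = -500/9*(-16) = 8000/9 ≈ 888.89)
K = 8000/9 ≈ 888.89
K + c*1 = 8000/9 - 361*1 = 8000/9 - 361 = 4751/9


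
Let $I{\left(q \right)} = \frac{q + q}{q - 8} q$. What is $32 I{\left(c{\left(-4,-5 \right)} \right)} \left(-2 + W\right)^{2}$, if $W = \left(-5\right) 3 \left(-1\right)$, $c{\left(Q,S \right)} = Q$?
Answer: $- \frac{43264}{3} \approx -14421.0$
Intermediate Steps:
$W = 15$ ($W = \left(-15\right) \left(-1\right) = 15$)
$I{\left(q \right)} = \frac{2 q^{2}}{-8 + q}$ ($I{\left(q \right)} = \frac{2 q}{-8 + q} q = \frac{2 q^{2}}{-8 + q}$)
$32 I{\left(c{\left(-4,-5 \right)} \right)} \left(-2 + W\right)^{2} = 32 \frac{2 \left(-4\right)^{2}}{-8 - 4} \left(-2 + 15\right)^{2} = 32 \cdot 2 \cdot 16 \frac{1}{-12} \cdot 13^{2} = 32 \cdot 2 \cdot 16 \left(- \frac{1}{12}\right) 169 = 32 \left(- \frac{8}{3}\right) 169 = \left(- \frac{256}{3}\right) 169 = - \frac{43264}{3}$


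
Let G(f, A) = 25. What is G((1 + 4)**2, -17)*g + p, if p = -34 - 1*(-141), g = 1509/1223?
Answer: 168586/1223 ≈ 137.85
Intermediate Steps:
g = 1509/1223 (g = 1509*(1/1223) = 1509/1223 ≈ 1.2339)
p = 107 (p = -34 + 141 = 107)
G((1 + 4)**2, -17)*g + p = 25*(1509/1223) + 107 = 37725/1223 + 107 = 168586/1223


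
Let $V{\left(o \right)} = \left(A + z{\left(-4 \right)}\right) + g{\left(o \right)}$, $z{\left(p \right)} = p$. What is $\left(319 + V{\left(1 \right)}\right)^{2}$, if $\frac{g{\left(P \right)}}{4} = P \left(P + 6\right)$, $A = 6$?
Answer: $121801$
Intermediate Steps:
$g{\left(P \right)} = 4 P \left(6 + P\right)$ ($g{\left(P \right)} = 4 P \left(P + 6\right) = 4 P \left(6 + P\right)$)
$V{\left(o \right)} = 2 + 4 o \left(6 + o\right)$ ($V{\left(o \right)} = \left(6 - 4\right) + 4 o \left(6 + o\right) = 2 + 4 o \left(6 + o\right)$)
$\left(319 + V{\left(1 \right)}\right)^{2} = \left(319 + \left(2 + 4 \cdot 1 \left(6 + 1\right)\right)\right)^{2} = \left(319 + \left(2 + 4 \cdot 1 \cdot 7\right)\right)^{2} = \left(319 + \left(2 + 28\right)\right)^{2} = \left(319 + 30\right)^{2} = 349^{2} = 121801$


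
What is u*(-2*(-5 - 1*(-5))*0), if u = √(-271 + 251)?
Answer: 0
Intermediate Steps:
u = 2*I*√5 (u = √(-20) = 2*I*√5 ≈ 4.4721*I)
u*(-2*(-5 - 1*(-5))*0) = (2*I*√5)*(-2*(-5 - 1*(-5))*0) = (2*I*√5)*(-2*(-5 + 5)*0) = (2*I*√5)*(-2*0*0) = (2*I*√5)*(0*0) = (2*I*√5)*0 = 0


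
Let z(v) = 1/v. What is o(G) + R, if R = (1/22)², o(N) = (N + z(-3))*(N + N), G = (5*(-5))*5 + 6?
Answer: 41238739/1452 ≈ 28401.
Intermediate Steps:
G = -119 (G = -25*5 + 6 = -125 + 6 = -119)
o(N) = 2*N*(-⅓ + N) (o(N) = (N + 1/(-3))*(N + N) = (N - ⅓)*(2*N) = (-⅓ + N)*(2*N) = 2*N*(-⅓ + N))
R = 1/484 (R = (1/22)² = 1/484 ≈ 0.0020661)
o(G) + R = (⅔)*(-119)*(-1 + 3*(-119)) + 1/484 = (⅔)*(-119)*(-1 - 357) + 1/484 = (⅔)*(-119)*(-358) + 1/484 = 85204/3 + 1/484 = 41238739/1452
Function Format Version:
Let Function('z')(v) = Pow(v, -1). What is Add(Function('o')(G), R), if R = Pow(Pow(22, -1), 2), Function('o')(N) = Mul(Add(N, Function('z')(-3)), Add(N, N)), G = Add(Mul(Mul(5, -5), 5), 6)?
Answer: Rational(41238739, 1452) ≈ 28401.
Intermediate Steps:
G = -119 (G = Add(Mul(-25, 5), 6) = Add(-125, 6) = -119)
Function('o')(N) = Mul(2, N, Add(Rational(-1, 3), N)) (Function('o')(N) = Mul(Add(N, Pow(-3, -1)), Add(N, N)) = Mul(Add(N, Rational(-1, 3)), Mul(2, N)) = Mul(Add(Rational(-1, 3), N), Mul(2, N)) = Mul(2, N, Add(Rational(-1, 3), N)))
R = Rational(1, 484) (R = Pow(Rational(1, 22), 2) = Rational(1, 484) ≈ 0.0020661)
Add(Function('o')(G), R) = Add(Mul(Rational(2, 3), -119, Add(-1, Mul(3, -119))), Rational(1, 484)) = Add(Mul(Rational(2, 3), -119, Add(-1, -357)), Rational(1, 484)) = Add(Mul(Rational(2, 3), -119, -358), Rational(1, 484)) = Add(Rational(85204, 3), Rational(1, 484)) = Rational(41238739, 1452)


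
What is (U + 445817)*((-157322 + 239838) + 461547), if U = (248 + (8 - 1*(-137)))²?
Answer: 326582520758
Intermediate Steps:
U = 154449 (U = (248 + (8 + 137))² = (248 + 145)² = 393² = 154449)
(U + 445817)*((-157322 + 239838) + 461547) = (154449 + 445817)*((-157322 + 239838) + 461547) = 600266*(82516 + 461547) = 600266*544063 = 326582520758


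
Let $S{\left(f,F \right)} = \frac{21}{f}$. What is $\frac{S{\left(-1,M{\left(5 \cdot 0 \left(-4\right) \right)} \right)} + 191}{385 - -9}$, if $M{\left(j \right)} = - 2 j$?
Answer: $\frac{85}{197} \approx 0.43147$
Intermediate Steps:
$\frac{S{\left(-1,M{\left(5 \cdot 0 \left(-4\right) \right)} \right)} + 191}{385 - -9} = \frac{\frac{21}{-1} + 191}{385 - -9} = \frac{21 \left(-1\right) + 191}{385 + \left(-98 + 107\right)} = \frac{-21 + 191}{385 + 9} = \frac{170}{394} = 170 \cdot \frac{1}{394} = \frac{85}{197}$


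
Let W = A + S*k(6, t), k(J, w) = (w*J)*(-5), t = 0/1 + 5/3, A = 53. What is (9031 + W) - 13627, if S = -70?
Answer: -1043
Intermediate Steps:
t = 5/3 (t = 0*1 + 5*(1/3) = 0 + 5/3 = 5/3 ≈ 1.6667)
k(J, w) = -5*J*w (k(J, w) = (J*w)*(-5) = -5*J*w)
W = 3553 (W = 53 - (-350)*6*5/3 = 53 - 70*(-50) = 53 + 3500 = 3553)
(9031 + W) - 13627 = (9031 + 3553) - 13627 = 12584 - 13627 = -1043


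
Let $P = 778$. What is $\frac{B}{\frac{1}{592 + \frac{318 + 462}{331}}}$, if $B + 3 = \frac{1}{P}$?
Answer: $- \frac{229487878}{128759} \approx -1782.3$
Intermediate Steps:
$B = - \frac{2333}{778}$ ($B = -3 + \frac{1}{778} = - \frac{2333}{778} \approx -2.9987$)
$\frac{B}{\frac{1}{592 + \frac{318 + 462}{331}}} = - \frac{2333}{778 \frac{1}{592 + \frac{318 + 462}{331}}} = - \frac{2333}{778 \frac{1}{592 + 780 \cdot \frac{1}{331}}} = - \frac{2333}{778 \frac{1}{592 + \frac{780}{331}}} = - \frac{2333}{778 \frac{1}{\frac{196732}{331}}} = - \frac{2333}{778 \cdot \frac{331}{196732}} = \left(- \frac{2333}{778}\right) \frac{196732}{331} = - \frac{229487878}{128759}$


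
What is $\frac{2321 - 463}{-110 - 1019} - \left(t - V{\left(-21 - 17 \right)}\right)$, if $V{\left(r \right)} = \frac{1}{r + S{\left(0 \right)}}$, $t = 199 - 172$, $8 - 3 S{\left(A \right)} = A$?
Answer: $- \frac{3431533}{119674} \approx -28.674$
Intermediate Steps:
$S{\left(A \right)} = \frac{8}{3} - \frac{A}{3}$
$t = 27$
$V{\left(r \right)} = \frac{1}{\frac{8}{3} + r}$ ($V{\left(r \right)} = \frac{1}{r + \left(\frac{8}{3} - 0\right)} = \frac{1}{r + \left(\frac{8}{3} + 0\right)} = \frac{1}{r + \frac{8}{3}} = \frac{1}{\frac{8}{3} + r}$)
$\frac{2321 - 463}{-110 - 1019} - \left(t - V{\left(-21 - 17 \right)}\right) = \frac{2321 - 463}{-110 - 1019} + \left(\frac{3}{8 + 3 \left(-21 - 17\right)} - 27\right) = \frac{1858}{-1129} - \left(27 - \frac{3}{8 + 3 \left(-21 - 17\right)}\right) = 1858 \left(- \frac{1}{1129}\right) - \left(27 - \frac{3}{8 + 3 \left(-38\right)}\right) = - \frac{1858}{1129} - \left(27 - \frac{3}{8 - 114}\right) = - \frac{1858}{1129} - \left(27 - \frac{3}{-106}\right) = - \frac{1858}{1129} + \left(3 \left(- \frac{1}{106}\right) - 27\right) = - \frac{1858}{1129} - \frac{2865}{106} = - \frac{3431533}{119674}$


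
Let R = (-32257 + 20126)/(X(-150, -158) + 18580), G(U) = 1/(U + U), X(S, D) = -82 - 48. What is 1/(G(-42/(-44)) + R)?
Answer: -129150/17267 ≈ -7.4796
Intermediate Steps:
X(S, D) = -130
G(U) = 1/(2*U)
R = -12131/18450 (R = (-32257 + 20126)/(-130 + 18580) = -12131/18450 ≈ -0.65751)
1/(G(-42/(-44)) + R) = 1/(1/(2*((-42/(-44)))) - 12131/18450) = 1/(1/(2*((-42*(-1)/44))) - 12131/18450) = 1/(1/(2*((-1*(-21/22)))) - 12131/18450) = 1/(1/(2*(21/22)) - 12131/18450) = 1/((½)*(22/21) - 12131/18450) = 1/(11/21 - 12131/18450) = 1/(-17267/129150) = -129150/17267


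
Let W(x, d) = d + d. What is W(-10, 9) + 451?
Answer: 469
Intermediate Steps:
W(x, d) = 2*d
W(-10, 9) + 451 = 2*9 + 451 = 18 + 451 = 469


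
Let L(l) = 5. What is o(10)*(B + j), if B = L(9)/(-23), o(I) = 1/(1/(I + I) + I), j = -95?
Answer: -14600/1541 ≈ -9.4744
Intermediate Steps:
o(I) = 1/(I + 1/(2*I)) (o(I) = 1/(1/(2*I) + I) = 1/(I + 1/(2*I)))
B = -5/23 (B = 5/(-23) = 5*(-1/23) = -5/23 ≈ -0.21739)
o(10)*(B + j) = (2*10/(1 + 2*10²))*(-5/23 - 95) = (2*10/(1 + 2*100))*(-2190/23) = (2*10/(1 + 200))*(-2190/23) = (2*10/201)*(-2190/23) = (2*10*(1/201))*(-2190/23) = (20/201)*(-2190/23) = -14600/1541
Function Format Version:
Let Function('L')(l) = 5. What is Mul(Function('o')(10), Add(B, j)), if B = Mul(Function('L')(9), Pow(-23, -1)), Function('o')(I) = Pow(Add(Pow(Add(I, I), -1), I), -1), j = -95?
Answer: Rational(-14600, 1541) ≈ -9.4744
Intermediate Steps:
Function('o')(I) = Pow(Add(I, Mul(Rational(1, 2), Pow(I, -1))), -1) (Function('o')(I) = Pow(Add(Pow(Mul(2, I), -1), I), -1) = Pow(Add(Mul(Rational(1, 2), Pow(I, -1)), I), -1) = Pow(Add(I, Mul(Rational(1, 2), Pow(I, -1))), -1))
B = Rational(-5, 23) (B = Mul(5, Pow(-23, -1)) = Mul(5, Rational(-1, 23)) = Rational(-5, 23) ≈ -0.21739)
Mul(Function('o')(10), Add(B, j)) = Mul(Mul(2, 10, Pow(Add(1, Mul(2, Pow(10, 2))), -1)), Add(Rational(-5, 23), -95)) = Mul(Mul(2, 10, Pow(Add(1, Mul(2, 100)), -1)), Rational(-2190, 23)) = Mul(Mul(2, 10, Pow(Add(1, 200), -1)), Rational(-2190, 23)) = Mul(Mul(2, 10, Pow(201, -1)), Rational(-2190, 23)) = Mul(Mul(2, 10, Rational(1, 201)), Rational(-2190, 23)) = Mul(Rational(20, 201), Rational(-2190, 23)) = Rational(-14600, 1541)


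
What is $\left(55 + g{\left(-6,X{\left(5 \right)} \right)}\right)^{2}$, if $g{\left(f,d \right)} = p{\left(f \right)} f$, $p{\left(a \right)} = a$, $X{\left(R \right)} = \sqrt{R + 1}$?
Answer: $8281$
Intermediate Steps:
$X{\left(R \right)} = \sqrt{1 + R}$
$g{\left(f,d \right)} = f^{2}$ ($g{\left(f,d \right)} = f f = f^{2}$)
$\left(55 + g{\left(-6,X{\left(5 \right)} \right)}\right)^{2} = \left(55 + \left(-6\right)^{2}\right)^{2} = \left(55 + 36\right)^{2} = 91^{2} = 8281$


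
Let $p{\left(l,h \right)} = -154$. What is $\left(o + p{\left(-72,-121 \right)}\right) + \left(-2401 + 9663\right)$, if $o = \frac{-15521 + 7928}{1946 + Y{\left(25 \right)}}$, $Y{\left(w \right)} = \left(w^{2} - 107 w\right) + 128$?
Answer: $\frac{54333}{8} \approx 6791.6$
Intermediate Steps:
$Y{\left(w \right)} = 128 + w^{2} - 107 w$
$o = - \frac{2531}{8}$ ($o = \frac{-15521 + 7928}{1946 + \left(128 + 25^{2} - 2675\right)} = - \frac{7593}{1946 + \left(128 + 625 - 2675\right)} = - \frac{7593}{1946 - 1922} = - \frac{7593}{24} = \left(-7593\right) \frac{1}{24} = - \frac{2531}{8} \approx -316.38$)
$\left(o + p{\left(-72,-121 \right)}\right) + \left(-2401 + 9663\right) = \left(- \frac{2531}{8} - 154\right) + \left(-2401 + 9663\right) = - \frac{3763}{8} + 7262 = \frac{54333}{8}$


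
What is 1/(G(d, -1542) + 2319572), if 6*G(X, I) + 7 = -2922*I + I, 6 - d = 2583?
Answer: 6/18421607 ≈ 3.2570e-7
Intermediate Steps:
d = -2577 (d = 6 - 1*2583 = 6 - 2583 = -2577)
G(X, I) = -7/6 - 2921*I/6 (G(X, I) = -7/6 + (-2922*I + I)/6 = -7/6 + (-2921*I)/6 = -7/6 - 2921*I/6)
1/(G(d, -1542) + 2319572) = 1/((-7/6 - 2921/6*(-1542)) + 2319572) = 1/((-7/6 + 750697) + 2319572) = 1/(4504175/6 + 2319572) = 1/(18421607/6) = 6/18421607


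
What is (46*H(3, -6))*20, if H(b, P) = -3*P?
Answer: 16560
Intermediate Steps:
(46*H(3, -6))*20 = (46*(-3*(-6)))*20 = (46*18)*20 = 828*20 = 16560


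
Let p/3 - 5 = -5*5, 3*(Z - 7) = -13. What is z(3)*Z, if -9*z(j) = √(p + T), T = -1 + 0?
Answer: -8*I*√61/27 ≈ -2.3141*I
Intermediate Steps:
Z = 8/3 (Z = 7 + (⅓)*(-13) = 7 - 13/3 = 8/3 ≈ 2.6667)
T = -1
p = -60 (p = 15 + 3*(-5*5) = 15 + 3*(-25) = 15 - 75 = -60)
z(j) = -I*√61/9 (z(j) = -√(-60 - 1)/9 = -I*√61/9)
z(3)*Z = -I*√61/9*(8/3) = -8*I*√61/27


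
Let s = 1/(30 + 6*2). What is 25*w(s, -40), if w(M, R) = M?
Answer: 25/42 ≈ 0.59524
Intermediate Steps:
s = 1/42 (s = 1/(30 + 12) = 1/42 ≈ 0.023810)
25*w(s, -40) = 25*(1/42) = 25/42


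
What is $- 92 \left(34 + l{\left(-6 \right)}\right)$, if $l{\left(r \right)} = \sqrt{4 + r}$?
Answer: $-3128 - 92 i \sqrt{2} \approx -3128.0 - 130.11 i$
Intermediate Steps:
$- 92 \left(34 + l{\left(-6 \right)}\right) = - 92 \left(34 + \sqrt{4 - 6}\right) = - 92 \left(34 + \sqrt{-2}\right) = - 92 \left(34 + i \sqrt{2}\right) = -3128 - 92 i \sqrt{2}$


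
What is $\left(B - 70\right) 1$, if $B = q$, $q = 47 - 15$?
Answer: $-38$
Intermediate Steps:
$q = 32$
$B = 32$
$\left(B - 70\right) 1 = \left(32 - 70\right) 1 = \left(-38\right) 1 = -38$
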